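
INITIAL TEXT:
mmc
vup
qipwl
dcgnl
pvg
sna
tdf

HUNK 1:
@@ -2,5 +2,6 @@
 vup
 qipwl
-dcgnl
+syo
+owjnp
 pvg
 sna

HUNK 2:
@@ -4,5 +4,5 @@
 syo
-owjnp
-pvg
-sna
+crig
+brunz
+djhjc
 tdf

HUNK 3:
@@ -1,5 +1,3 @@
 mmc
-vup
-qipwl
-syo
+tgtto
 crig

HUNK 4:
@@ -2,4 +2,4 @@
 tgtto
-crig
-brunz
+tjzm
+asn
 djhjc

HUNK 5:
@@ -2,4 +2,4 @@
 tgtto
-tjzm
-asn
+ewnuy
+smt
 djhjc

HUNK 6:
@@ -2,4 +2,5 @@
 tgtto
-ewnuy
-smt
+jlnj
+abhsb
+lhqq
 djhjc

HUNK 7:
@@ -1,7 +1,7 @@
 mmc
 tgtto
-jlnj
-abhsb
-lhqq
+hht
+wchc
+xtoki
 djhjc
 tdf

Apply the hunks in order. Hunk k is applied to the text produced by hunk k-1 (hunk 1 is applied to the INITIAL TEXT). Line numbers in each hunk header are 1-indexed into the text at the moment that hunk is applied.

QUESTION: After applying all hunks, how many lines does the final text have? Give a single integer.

Answer: 7

Derivation:
Hunk 1: at line 2 remove [dcgnl] add [syo,owjnp] -> 8 lines: mmc vup qipwl syo owjnp pvg sna tdf
Hunk 2: at line 4 remove [owjnp,pvg,sna] add [crig,brunz,djhjc] -> 8 lines: mmc vup qipwl syo crig brunz djhjc tdf
Hunk 3: at line 1 remove [vup,qipwl,syo] add [tgtto] -> 6 lines: mmc tgtto crig brunz djhjc tdf
Hunk 4: at line 2 remove [crig,brunz] add [tjzm,asn] -> 6 lines: mmc tgtto tjzm asn djhjc tdf
Hunk 5: at line 2 remove [tjzm,asn] add [ewnuy,smt] -> 6 lines: mmc tgtto ewnuy smt djhjc tdf
Hunk 6: at line 2 remove [ewnuy,smt] add [jlnj,abhsb,lhqq] -> 7 lines: mmc tgtto jlnj abhsb lhqq djhjc tdf
Hunk 7: at line 1 remove [jlnj,abhsb,lhqq] add [hht,wchc,xtoki] -> 7 lines: mmc tgtto hht wchc xtoki djhjc tdf
Final line count: 7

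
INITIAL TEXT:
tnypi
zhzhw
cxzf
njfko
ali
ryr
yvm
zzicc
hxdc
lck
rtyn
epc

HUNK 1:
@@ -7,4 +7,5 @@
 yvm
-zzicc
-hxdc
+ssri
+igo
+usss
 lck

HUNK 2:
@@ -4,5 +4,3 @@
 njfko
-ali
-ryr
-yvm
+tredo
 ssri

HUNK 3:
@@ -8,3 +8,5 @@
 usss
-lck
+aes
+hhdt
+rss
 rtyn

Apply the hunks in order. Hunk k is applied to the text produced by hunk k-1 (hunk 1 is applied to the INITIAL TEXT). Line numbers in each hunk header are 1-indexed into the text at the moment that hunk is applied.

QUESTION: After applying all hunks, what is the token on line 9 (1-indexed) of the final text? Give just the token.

Hunk 1: at line 7 remove [zzicc,hxdc] add [ssri,igo,usss] -> 13 lines: tnypi zhzhw cxzf njfko ali ryr yvm ssri igo usss lck rtyn epc
Hunk 2: at line 4 remove [ali,ryr,yvm] add [tredo] -> 11 lines: tnypi zhzhw cxzf njfko tredo ssri igo usss lck rtyn epc
Hunk 3: at line 8 remove [lck] add [aes,hhdt,rss] -> 13 lines: tnypi zhzhw cxzf njfko tredo ssri igo usss aes hhdt rss rtyn epc
Final line 9: aes

Answer: aes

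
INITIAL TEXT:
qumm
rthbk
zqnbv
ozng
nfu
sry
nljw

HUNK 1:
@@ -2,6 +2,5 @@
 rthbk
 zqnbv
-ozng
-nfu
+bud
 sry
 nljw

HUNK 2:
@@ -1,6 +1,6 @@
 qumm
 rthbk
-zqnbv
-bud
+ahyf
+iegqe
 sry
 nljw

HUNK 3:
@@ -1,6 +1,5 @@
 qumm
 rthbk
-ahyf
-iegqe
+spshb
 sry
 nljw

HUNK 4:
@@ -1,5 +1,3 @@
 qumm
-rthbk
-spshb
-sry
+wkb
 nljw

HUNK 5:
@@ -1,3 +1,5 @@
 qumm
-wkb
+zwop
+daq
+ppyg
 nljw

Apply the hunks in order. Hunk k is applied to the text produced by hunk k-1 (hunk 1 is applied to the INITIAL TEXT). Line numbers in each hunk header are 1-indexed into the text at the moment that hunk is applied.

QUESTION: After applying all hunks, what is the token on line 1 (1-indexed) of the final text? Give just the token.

Hunk 1: at line 2 remove [ozng,nfu] add [bud] -> 6 lines: qumm rthbk zqnbv bud sry nljw
Hunk 2: at line 1 remove [zqnbv,bud] add [ahyf,iegqe] -> 6 lines: qumm rthbk ahyf iegqe sry nljw
Hunk 3: at line 1 remove [ahyf,iegqe] add [spshb] -> 5 lines: qumm rthbk spshb sry nljw
Hunk 4: at line 1 remove [rthbk,spshb,sry] add [wkb] -> 3 lines: qumm wkb nljw
Hunk 5: at line 1 remove [wkb] add [zwop,daq,ppyg] -> 5 lines: qumm zwop daq ppyg nljw
Final line 1: qumm

Answer: qumm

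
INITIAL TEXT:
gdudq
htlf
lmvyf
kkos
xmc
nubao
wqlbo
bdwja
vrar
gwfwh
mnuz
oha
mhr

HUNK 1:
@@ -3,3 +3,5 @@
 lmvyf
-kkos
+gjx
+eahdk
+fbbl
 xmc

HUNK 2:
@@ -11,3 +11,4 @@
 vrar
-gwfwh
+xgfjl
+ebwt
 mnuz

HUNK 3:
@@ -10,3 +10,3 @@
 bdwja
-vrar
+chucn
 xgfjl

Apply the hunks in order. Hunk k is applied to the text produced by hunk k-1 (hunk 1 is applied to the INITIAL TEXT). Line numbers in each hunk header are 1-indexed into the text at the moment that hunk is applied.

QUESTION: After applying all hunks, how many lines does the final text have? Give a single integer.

Answer: 16

Derivation:
Hunk 1: at line 3 remove [kkos] add [gjx,eahdk,fbbl] -> 15 lines: gdudq htlf lmvyf gjx eahdk fbbl xmc nubao wqlbo bdwja vrar gwfwh mnuz oha mhr
Hunk 2: at line 11 remove [gwfwh] add [xgfjl,ebwt] -> 16 lines: gdudq htlf lmvyf gjx eahdk fbbl xmc nubao wqlbo bdwja vrar xgfjl ebwt mnuz oha mhr
Hunk 3: at line 10 remove [vrar] add [chucn] -> 16 lines: gdudq htlf lmvyf gjx eahdk fbbl xmc nubao wqlbo bdwja chucn xgfjl ebwt mnuz oha mhr
Final line count: 16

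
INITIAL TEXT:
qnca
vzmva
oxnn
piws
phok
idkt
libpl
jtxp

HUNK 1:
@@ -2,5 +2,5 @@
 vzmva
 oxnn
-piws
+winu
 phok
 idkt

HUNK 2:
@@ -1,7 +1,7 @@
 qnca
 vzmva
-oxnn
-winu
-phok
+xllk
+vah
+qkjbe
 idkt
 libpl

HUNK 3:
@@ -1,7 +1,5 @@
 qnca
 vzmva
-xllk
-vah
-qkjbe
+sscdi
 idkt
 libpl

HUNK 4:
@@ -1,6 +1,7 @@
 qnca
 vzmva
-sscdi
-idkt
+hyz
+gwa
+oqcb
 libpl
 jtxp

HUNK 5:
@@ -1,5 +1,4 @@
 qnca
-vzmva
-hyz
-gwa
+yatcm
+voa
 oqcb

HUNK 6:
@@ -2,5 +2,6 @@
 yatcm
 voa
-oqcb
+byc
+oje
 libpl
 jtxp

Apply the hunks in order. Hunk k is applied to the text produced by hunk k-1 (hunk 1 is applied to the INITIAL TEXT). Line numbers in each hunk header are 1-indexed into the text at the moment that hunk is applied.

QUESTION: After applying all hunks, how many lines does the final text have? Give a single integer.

Answer: 7

Derivation:
Hunk 1: at line 2 remove [piws] add [winu] -> 8 lines: qnca vzmva oxnn winu phok idkt libpl jtxp
Hunk 2: at line 1 remove [oxnn,winu,phok] add [xllk,vah,qkjbe] -> 8 lines: qnca vzmva xllk vah qkjbe idkt libpl jtxp
Hunk 3: at line 1 remove [xllk,vah,qkjbe] add [sscdi] -> 6 lines: qnca vzmva sscdi idkt libpl jtxp
Hunk 4: at line 1 remove [sscdi,idkt] add [hyz,gwa,oqcb] -> 7 lines: qnca vzmva hyz gwa oqcb libpl jtxp
Hunk 5: at line 1 remove [vzmva,hyz,gwa] add [yatcm,voa] -> 6 lines: qnca yatcm voa oqcb libpl jtxp
Hunk 6: at line 2 remove [oqcb] add [byc,oje] -> 7 lines: qnca yatcm voa byc oje libpl jtxp
Final line count: 7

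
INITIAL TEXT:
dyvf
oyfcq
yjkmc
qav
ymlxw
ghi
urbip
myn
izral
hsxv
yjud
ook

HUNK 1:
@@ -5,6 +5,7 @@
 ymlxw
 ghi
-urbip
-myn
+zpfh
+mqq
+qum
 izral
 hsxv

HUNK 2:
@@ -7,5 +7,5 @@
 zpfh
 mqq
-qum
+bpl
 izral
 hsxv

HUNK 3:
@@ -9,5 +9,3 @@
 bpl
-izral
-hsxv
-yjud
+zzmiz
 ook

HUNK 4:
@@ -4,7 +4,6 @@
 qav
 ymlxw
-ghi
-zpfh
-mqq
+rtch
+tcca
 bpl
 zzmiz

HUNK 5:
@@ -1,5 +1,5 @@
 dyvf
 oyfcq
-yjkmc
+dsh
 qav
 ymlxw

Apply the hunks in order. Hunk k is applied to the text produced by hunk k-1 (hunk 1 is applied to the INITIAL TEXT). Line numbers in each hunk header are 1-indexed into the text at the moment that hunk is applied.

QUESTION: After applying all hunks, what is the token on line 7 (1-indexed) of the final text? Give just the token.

Answer: tcca

Derivation:
Hunk 1: at line 5 remove [urbip,myn] add [zpfh,mqq,qum] -> 13 lines: dyvf oyfcq yjkmc qav ymlxw ghi zpfh mqq qum izral hsxv yjud ook
Hunk 2: at line 7 remove [qum] add [bpl] -> 13 lines: dyvf oyfcq yjkmc qav ymlxw ghi zpfh mqq bpl izral hsxv yjud ook
Hunk 3: at line 9 remove [izral,hsxv,yjud] add [zzmiz] -> 11 lines: dyvf oyfcq yjkmc qav ymlxw ghi zpfh mqq bpl zzmiz ook
Hunk 4: at line 4 remove [ghi,zpfh,mqq] add [rtch,tcca] -> 10 lines: dyvf oyfcq yjkmc qav ymlxw rtch tcca bpl zzmiz ook
Hunk 5: at line 1 remove [yjkmc] add [dsh] -> 10 lines: dyvf oyfcq dsh qav ymlxw rtch tcca bpl zzmiz ook
Final line 7: tcca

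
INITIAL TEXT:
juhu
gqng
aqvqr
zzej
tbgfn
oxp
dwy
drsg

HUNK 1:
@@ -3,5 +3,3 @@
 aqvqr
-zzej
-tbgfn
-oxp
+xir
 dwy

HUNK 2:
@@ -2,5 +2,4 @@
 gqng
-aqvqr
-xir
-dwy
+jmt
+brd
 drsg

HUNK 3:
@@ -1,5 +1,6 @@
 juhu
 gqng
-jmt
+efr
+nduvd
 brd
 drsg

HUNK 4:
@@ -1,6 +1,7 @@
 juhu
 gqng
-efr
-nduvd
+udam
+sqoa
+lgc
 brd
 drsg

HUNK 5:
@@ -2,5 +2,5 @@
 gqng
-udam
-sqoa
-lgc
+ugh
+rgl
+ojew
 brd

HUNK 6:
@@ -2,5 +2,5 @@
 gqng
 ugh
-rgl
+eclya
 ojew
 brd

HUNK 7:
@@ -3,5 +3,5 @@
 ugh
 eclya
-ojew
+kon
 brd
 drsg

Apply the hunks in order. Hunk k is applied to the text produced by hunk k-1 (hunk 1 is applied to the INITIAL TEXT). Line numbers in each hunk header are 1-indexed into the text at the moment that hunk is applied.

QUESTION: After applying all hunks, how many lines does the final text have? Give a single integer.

Answer: 7

Derivation:
Hunk 1: at line 3 remove [zzej,tbgfn,oxp] add [xir] -> 6 lines: juhu gqng aqvqr xir dwy drsg
Hunk 2: at line 2 remove [aqvqr,xir,dwy] add [jmt,brd] -> 5 lines: juhu gqng jmt brd drsg
Hunk 3: at line 1 remove [jmt] add [efr,nduvd] -> 6 lines: juhu gqng efr nduvd brd drsg
Hunk 4: at line 1 remove [efr,nduvd] add [udam,sqoa,lgc] -> 7 lines: juhu gqng udam sqoa lgc brd drsg
Hunk 5: at line 2 remove [udam,sqoa,lgc] add [ugh,rgl,ojew] -> 7 lines: juhu gqng ugh rgl ojew brd drsg
Hunk 6: at line 2 remove [rgl] add [eclya] -> 7 lines: juhu gqng ugh eclya ojew brd drsg
Hunk 7: at line 3 remove [ojew] add [kon] -> 7 lines: juhu gqng ugh eclya kon brd drsg
Final line count: 7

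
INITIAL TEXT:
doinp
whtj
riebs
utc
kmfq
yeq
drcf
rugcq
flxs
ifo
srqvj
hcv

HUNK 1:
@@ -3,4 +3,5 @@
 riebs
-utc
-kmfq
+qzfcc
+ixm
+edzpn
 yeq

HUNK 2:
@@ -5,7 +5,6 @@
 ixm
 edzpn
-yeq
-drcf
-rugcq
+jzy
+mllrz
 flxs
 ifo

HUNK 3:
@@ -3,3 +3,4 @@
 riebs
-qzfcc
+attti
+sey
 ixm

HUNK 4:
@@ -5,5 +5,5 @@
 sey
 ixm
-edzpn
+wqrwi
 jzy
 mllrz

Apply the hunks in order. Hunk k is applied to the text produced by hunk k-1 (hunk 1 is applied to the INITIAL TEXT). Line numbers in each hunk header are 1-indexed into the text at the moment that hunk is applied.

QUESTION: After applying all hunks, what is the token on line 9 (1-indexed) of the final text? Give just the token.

Hunk 1: at line 3 remove [utc,kmfq] add [qzfcc,ixm,edzpn] -> 13 lines: doinp whtj riebs qzfcc ixm edzpn yeq drcf rugcq flxs ifo srqvj hcv
Hunk 2: at line 5 remove [yeq,drcf,rugcq] add [jzy,mllrz] -> 12 lines: doinp whtj riebs qzfcc ixm edzpn jzy mllrz flxs ifo srqvj hcv
Hunk 3: at line 3 remove [qzfcc] add [attti,sey] -> 13 lines: doinp whtj riebs attti sey ixm edzpn jzy mllrz flxs ifo srqvj hcv
Hunk 4: at line 5 remove [edzpn] add [wqrwi] -> 13 lines: doinp whtj riebs attti sey ixm wqrwi jzy mllrz flxs ifo srqvj hcv
Final line 9: mllrz

Answer: mllrz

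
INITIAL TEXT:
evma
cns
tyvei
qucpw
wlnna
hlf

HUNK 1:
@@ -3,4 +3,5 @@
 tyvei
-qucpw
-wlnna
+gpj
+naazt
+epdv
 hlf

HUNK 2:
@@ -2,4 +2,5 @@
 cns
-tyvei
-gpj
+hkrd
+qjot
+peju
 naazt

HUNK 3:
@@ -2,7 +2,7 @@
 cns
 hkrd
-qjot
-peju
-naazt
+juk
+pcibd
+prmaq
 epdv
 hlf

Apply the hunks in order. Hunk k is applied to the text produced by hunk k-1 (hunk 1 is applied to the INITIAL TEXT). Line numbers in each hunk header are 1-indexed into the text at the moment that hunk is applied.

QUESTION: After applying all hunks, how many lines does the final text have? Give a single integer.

Answer: 8

Derivation:
Hunk 1: at line 3 remove [qucpw,wlnna] add [gpj,naazt,epdv] -> 7 lines: evma cns tyvei gpj naazt epdv hlf
Hunk 2: at line 2 remove [tyvei,gpj] add [hkrd,qjot,peju] -> 8 lines: evma cns hkrd qjot peju naazt epdv hlf
Hunk 3: at line 2 remove [qjot,peju,naazt] add [juk,pcibd,prmaq] -> 8 lines: evma cns hkrd juk pcibd prmaq epdv hlf
Final line count: 8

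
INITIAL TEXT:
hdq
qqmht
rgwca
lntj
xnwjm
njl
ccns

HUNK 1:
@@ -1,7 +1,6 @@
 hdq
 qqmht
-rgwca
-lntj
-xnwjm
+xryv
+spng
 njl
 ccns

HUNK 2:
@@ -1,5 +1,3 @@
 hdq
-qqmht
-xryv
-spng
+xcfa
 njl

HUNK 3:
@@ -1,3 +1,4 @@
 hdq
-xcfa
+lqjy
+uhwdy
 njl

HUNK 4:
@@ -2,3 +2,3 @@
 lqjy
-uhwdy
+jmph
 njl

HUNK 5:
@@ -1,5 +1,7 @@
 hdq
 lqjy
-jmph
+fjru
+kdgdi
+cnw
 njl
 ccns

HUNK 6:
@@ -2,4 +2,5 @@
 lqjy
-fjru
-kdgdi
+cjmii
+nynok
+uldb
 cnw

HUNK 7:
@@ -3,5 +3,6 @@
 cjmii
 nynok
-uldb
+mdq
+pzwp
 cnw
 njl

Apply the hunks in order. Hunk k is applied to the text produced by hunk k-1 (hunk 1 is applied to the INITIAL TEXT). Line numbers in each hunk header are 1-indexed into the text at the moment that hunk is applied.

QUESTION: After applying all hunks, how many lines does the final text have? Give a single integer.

Answer: 9

Derivation:
Hunk 1: at line 1 remove [rgwca,lntj,xnwjm] add [xryv,spng] -> 6 lines: hdq qqmht xryv spng njl ccns
Hunk 2: at line 1 remove [qqmht,xryv,spng] add [xcfa] -> 4 lines: hdq xcfa njl ccns
Hunk 3: at line 1 remove [xcfa] add [lqjy,uhwdy] -> 5 lines: hdq lqjy uhwdy njl ccns
Hunk 4: at line 2 remove [uhwdy] add [jmph] -> 5 lines: hdq lqjy jmph njl ccns
Hunk 5: at line 1 remove [jmph] add [fjru,kdgdi,cnw] -> 7 lines: hdq lqjy fjru kdgdi cnw njl ccns
Hunk 6: at line 2 remove [fjru,kdgdi] add [cjmii,nynok,uldb] -> 8 lines: hdq lqjy cjmii nynok uldb cnw njl ccns
Hunk 7: at line 3 remove [uldb] add [mdq,pzwp] -> 9 lines: hdq lqjy cjmii nynok mdq pzwp cnw njl ccns
Final line count: 9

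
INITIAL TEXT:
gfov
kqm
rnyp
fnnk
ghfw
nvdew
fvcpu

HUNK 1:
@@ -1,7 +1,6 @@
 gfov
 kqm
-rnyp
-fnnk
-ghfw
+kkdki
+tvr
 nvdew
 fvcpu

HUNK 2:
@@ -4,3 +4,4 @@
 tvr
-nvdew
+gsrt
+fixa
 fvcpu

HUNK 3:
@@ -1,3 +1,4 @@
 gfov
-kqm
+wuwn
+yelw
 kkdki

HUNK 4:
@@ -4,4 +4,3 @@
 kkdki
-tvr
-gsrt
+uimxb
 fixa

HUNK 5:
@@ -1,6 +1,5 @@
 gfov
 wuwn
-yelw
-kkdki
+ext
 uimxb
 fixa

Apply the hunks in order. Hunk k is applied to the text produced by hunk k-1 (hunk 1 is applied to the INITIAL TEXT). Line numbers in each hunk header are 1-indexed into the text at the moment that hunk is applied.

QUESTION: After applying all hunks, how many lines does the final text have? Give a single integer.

Answer: 6

Derivation:
Hunk 1: at line 1 remove [rnyp,fnnk,ghfw] add [kkdki,tvr] -> 6 lines: gfov kqm kkdki tvr nvdew fvcpu
Hunk 2: at line 4 remove [nvdew] add [gsrt,fixa] -> 7 lines: gfov kqm kkdki tvr gsrt fixa fvcpu
Hunk 3: at line 1 remove [kqm] add [wuwn,yelw] -> 8 lines: gfov wuwn yelw kkdki tvr gsrt fixa fvcpu
Hunk 4: at line 4 remove [tvr,gsrt] add [uimxb] -> 7 lines: gfov wuwn yelw kkdki uimxb fixa fvcpu
Hunk 5: at line 1 remove [yelw,kkdki] add [ext] -> 6 lines: gfov wuwn ext uimxb fixa fvcpu
Final line count: 6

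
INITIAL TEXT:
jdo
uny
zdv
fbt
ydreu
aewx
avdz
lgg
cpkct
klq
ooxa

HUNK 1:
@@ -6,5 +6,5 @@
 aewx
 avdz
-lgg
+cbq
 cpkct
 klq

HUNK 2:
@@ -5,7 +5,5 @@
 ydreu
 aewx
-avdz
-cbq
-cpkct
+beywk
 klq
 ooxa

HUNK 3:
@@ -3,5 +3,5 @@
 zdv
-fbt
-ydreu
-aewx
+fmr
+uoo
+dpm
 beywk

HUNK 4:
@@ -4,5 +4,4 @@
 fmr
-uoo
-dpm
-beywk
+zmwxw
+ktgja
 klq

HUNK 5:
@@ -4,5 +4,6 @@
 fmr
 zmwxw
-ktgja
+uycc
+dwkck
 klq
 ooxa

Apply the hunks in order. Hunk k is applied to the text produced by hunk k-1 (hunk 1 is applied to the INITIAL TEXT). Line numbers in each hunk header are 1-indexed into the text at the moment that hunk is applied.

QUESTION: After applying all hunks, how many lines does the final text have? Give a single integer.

Answer: 9

Derivation:
Hunk 1: at line 6 remove [lgg] add [cbq] -> 11 lines: jdo uny zdv fbt ydreu aewx avdz cbq cpkct klq ooxa
Hunk 2: at line 5 remove [avdz,cbq,cpkct] add [beywk] -> 9 lines: jdo uny zdv fbt ydreu aewx beywk klq ooxa
Hunk 3: at line 3 remove [fbt,ydreu,aewx] add [fmr,uoo,dpm] -> 9 lines: jdo uny zdv fmr uoo dpm beywk klq ooxa
Hunk 4: at line 4 remove [uoo,dpm,beywk] add [zmwxw,ktgja] -> 8 lines: jdo uny zdv fmr zmwxw ktgja klq ooxa
Hunk 5: at line 4 remove [ktgja] add [uycc,dwkck] -> 9 lines: jdo uny zdv fmr zmwxw uycc dwkck klq ooxa
Final line count: 9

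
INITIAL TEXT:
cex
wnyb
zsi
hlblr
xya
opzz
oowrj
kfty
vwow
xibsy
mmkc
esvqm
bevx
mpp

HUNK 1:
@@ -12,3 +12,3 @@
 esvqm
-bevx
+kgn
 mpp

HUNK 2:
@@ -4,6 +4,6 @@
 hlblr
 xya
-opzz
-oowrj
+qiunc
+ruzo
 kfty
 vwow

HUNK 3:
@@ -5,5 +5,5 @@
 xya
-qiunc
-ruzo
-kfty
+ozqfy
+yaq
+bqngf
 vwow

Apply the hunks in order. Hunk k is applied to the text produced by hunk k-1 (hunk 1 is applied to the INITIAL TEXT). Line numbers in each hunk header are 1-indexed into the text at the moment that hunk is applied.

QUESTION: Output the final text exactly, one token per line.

Hunk 1: at line 12 remove [bevx] add [kgn] -> 14 lines: cex wnyb zsi hlblr xya opzz oowrj kfty vwow xibsy mmkc esvqm kgn mpp
Hunk 2: at line 4 remove [opzz,oowrj] add [qiunc,ruzo] -> 14 lines: cex wnyb zsi hlblr xya qiunc ruzo kfty vwow xibsy mmkc esvqm kgn mpp
Hunk 3: at line 5 remove [qiunc,ruzo,kfty] add [ozqfy,yaq,bqngf] -> 14 lines: cex wnyb zsi hlblr xya ozqfy yaq bqngf vwow xibsy mmkc esvqm kgn mpp

Answer: cex
wnyb
zsi
hlblr
xya
ozqfy
yaq
bqngf
vwow
xibsy
mmkc
esvqm
kgn
mpp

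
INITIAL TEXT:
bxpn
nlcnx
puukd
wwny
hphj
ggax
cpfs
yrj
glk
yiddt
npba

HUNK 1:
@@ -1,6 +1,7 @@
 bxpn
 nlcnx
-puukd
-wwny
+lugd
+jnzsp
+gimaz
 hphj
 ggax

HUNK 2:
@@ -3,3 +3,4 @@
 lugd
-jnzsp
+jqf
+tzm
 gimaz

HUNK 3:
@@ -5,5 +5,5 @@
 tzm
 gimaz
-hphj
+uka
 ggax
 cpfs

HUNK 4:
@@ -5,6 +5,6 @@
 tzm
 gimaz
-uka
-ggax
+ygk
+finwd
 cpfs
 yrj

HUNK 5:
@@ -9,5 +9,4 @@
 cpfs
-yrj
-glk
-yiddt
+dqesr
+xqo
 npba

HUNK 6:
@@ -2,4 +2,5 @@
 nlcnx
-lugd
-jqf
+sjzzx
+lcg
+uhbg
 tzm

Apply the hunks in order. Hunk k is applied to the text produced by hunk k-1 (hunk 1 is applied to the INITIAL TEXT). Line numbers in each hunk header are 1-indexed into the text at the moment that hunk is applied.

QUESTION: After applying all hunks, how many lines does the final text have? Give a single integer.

Hunk 1: at line 1 remove [puukd,wwny] add [lugd,jnzsp,gimaz] -> 12 lines: bxpn nlcnx lugd jnzsp gimaz hphj ggax cpfs yrj glk yiddt npba
Hunk 2: at line 3 remove [jnzsp] add [jqf,tzm] -> 13 lines: bxpn nlcnx lugd jqf tzm gimaz hphj ggax cpfs yrj glk yiddt npba
Hunk 3: at line 5 remove [hphj] add [uka] -> 13 lines: bxpn nlcnx lugd jqf tzm gimaz uka ggax cpfs yrj glk yiddt npba
Hunk 4: at line 5 remove [uka,ggax] add [ygk,finwd] -> 13 lines: bxpn nlcnx lugd jqf tzm gimaz ygk finwd cpfs yrj glk yiddt npba
Hunk 5: at line 9 remove [yrj,glk,yiddt] add [dqesr,xqo] -> 12 lines: bxpn nlcnx lugd jqf tzm gimaz ygk finwd cpfs dqesr xqo npba
Hunk 6: at line 2 remove [lugd,jqf] add [sjzzx,lcg,uhbg] -> 13 lines: bxpn nlcnx sjzzx lcg uhbg tzm gimaz ygk finwd cpfs dqesr xqo npba
Final line count: 13

Answer: 13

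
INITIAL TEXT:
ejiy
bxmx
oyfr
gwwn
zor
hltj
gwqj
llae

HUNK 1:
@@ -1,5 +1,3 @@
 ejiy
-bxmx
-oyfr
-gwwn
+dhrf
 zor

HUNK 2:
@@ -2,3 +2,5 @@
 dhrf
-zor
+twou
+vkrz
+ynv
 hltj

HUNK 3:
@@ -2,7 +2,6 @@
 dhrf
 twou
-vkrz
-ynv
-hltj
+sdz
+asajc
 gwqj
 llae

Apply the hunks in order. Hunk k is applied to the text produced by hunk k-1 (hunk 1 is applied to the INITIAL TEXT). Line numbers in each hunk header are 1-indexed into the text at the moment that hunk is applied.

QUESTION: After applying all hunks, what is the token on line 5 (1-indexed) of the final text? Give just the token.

Answer: asajc

Derivation:
Hunk 1: at line 1 remove [bxmx,oyfr,gwwn] add [dhrf] -> 6 lines: ejiy dhrf zor hltj gwqj llae
Hunk 2: at line 2 remove [zor] add [twou,vkrz,ynv] -> 8 lines: ejiy dhrf twou vkrz ynv hltj gwqj llae
Hunk 3: at line 2 remove [vkrz,ynv,hltj] add [sdz,asajc] -> 7 lines: ejiy dhrf twou sdz asajc gwqj llae
Final line 5: asajc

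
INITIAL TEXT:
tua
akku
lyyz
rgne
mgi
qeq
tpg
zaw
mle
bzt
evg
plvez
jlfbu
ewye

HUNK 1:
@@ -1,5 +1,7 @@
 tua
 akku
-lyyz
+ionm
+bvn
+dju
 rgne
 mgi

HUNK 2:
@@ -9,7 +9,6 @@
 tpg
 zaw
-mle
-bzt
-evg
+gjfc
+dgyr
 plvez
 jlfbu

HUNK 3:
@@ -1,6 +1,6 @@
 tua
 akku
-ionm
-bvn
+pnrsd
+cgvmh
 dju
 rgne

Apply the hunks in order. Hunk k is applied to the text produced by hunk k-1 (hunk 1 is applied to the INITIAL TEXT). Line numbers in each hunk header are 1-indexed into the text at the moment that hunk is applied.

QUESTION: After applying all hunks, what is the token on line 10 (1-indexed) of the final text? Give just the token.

Answer: zaw

Derivation:
Hunk 1: at line 1 remove [lyyz] add [ionm,bvn,dju] -> 16 lines: tua akku ionm bvn dju rgne mgi qeq tpg zaw mle bzt evg plvez jlfbu ewye
Hunk 2: at line 9 remove [mle,bzt,evg] add [gjfc,dgyr] -> 15 lines: tua akku ionm bvn dju rgne mgi qeq tpg zaw gjfc dgyr plvez jlfbu ewye
Hunk 3: at line 1 remove [ionm,bvn] add [pnrsd,cgvmh] -> 15 lines: tua akku pnrsd cgvmh dju rgne mgi qeq tpg zaw gjfc dgyr plvez jlfbu ewye
Final line 10: zaw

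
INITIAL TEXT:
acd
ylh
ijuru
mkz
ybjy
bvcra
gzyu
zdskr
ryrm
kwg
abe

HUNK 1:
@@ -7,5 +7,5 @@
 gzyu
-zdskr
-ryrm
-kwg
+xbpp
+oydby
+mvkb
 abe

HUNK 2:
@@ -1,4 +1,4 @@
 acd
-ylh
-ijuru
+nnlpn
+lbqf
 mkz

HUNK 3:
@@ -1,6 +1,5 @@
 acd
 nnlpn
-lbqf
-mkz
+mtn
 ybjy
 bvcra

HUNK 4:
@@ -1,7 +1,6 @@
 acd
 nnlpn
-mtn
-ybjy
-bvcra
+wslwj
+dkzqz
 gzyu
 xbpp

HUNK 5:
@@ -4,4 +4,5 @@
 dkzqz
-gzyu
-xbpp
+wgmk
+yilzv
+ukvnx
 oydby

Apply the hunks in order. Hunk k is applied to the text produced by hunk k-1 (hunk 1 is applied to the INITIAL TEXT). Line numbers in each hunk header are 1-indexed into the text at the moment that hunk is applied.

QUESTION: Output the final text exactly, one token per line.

Hunk 1: at line 7 remove [zdskr,ryrm,kwg] add [xbpp,oydby,mvkb] -> 11 lines: acd ylh ijuru mkz ybjy bvcra gzyu xbpp oydby mvkb abe
Hunk 2: at line 1 remove [ylh,ijuru] add [nnlpn,lbqf] -> 11 lines: acd nnlpn lbqf mkz ybjy bvcra gzyu xbpp oydby mvkb abe
Hunk 3: at line 1 remove [lbqf,mkz] add [mtn] -> 10 lines: acd nnlpn mtn ybjy bvcra gzyu xbpp oydby mvkb abe
Hunk 4: at line 1 remove [mtn,ybjy,bvcra] add [wslwj,dkzqz] -> 9 lines: acd nnlpn wslwj dkzqz gzyu xbpp oydby mvkb abe
Hunk 5: at line 4 remove [gzyu,xbpp] add [wgmk,yilzv,ukvnx] -> 10 lines: acd nnlpn wslwj dkzqz wgmk yilzv ukvnx oydby mvkb abe

Answer: acd
nnlpn
wslwj
dkzqz
wgmk
yilzv
ukvnx
oydby
mvkb
abe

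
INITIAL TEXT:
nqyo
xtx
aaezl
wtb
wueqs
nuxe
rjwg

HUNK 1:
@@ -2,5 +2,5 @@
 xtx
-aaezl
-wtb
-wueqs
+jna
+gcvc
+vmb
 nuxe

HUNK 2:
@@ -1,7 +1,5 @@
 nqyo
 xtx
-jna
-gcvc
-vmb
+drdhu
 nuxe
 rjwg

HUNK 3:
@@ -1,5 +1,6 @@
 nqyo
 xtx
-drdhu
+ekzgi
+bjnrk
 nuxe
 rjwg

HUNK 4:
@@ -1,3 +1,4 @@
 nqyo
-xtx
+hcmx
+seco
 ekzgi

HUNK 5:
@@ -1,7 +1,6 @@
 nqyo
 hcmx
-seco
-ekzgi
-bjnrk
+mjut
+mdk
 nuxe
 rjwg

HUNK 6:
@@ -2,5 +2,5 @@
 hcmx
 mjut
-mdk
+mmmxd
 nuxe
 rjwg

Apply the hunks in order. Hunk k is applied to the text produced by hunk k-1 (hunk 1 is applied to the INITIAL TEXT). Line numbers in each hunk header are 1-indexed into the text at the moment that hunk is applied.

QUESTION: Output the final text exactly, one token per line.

Answer: nqyo
hcmx
mjut
mmmxd
nuxe
rjwg

Derivation:
Hunk 1: at line 2 remove [aaezl,wtb,wueqs] add [jna,gcvc,vmb] -> 7 lines: nqyo xtx jna gcvc vmb nuxe rjwg
Hunk 2: at line 1 remove [jna,gcvc,vmb] add [drdhu] -> 5 lines: nqyo xtx drdhu nuxe rjwg
Hunk 3: at line 1 remove [drdhu] add [ekzgi,bjnrk] -> 6 lines: nqyo xtx ekzgi bjnrk nuxe rjwg
Hunk 4: at line 1 remove [xtx] add [hcmx,seco] -> 7 lines: nqyo hcmx seco ekzgi bjnrk nuxe rjwg
Hunk 5: at line 1 remove [seco,ekzgi,bjnrk] add [mjut,mdk] -> 6 lines: nqyo hcmx mjut mdk nuxe rjwg
Hunk 6: at line 2 remove [mdk] add [mmmxd] -> 6 lines: nqyo hcmx mjut mmmxd nuxe rjwg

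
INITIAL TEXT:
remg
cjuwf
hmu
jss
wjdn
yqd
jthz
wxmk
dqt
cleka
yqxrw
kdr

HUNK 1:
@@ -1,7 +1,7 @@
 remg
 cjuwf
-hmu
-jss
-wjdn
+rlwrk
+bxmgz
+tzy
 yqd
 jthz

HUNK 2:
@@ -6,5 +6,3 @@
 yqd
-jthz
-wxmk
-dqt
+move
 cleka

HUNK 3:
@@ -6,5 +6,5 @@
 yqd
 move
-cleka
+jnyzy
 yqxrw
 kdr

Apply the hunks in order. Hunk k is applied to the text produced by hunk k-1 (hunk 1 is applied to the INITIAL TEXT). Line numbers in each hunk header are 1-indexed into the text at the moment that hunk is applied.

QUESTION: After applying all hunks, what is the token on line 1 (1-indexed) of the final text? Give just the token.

Hunk 1: at line 1 remove [hmu,jss,wjdn] add [rlwrk,bxmgz,tzy] -> 12 lines: remg cjuwf rlwrk bxmgz tzy yqd jthz wxmk dqt cleka yqxrw kdr
Hunk 2: at line 6 remove [jthz,wxmk,dqt] add [move] -> 10 lines: remg cjuwf rlwrk bxmgz tzy yqd move cleka yqxrw kdr
Hunk 3: at line 6 remove [cleka] add [jnyzy] -> 10 lines: remg cjuwf rlwrk bxmgz tzy yqd move jnyzy yqxrw kdr
Final line 1: remg

Answer: remg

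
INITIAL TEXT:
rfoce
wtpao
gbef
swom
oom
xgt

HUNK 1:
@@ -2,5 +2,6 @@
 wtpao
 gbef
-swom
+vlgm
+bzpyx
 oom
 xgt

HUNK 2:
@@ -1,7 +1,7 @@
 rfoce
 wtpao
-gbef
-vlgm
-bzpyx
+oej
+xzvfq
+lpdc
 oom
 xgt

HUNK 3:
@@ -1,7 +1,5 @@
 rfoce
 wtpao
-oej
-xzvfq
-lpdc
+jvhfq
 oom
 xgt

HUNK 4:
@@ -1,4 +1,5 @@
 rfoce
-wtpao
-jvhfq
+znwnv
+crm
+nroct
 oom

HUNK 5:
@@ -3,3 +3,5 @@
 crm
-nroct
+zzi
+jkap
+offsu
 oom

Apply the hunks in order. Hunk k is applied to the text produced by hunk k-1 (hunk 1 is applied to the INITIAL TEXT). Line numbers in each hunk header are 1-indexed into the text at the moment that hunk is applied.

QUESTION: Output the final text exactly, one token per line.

Hunk 1: at line 2 remove [swom] add [vlgm,bzpyx] -> 7 lines: rfoce wtpao gbef vlgm bzpyx oom xgt
Hunk 2: at line 1 remove [gbef,vlgm,bzpyx] add [oej,xzvfq,lpdc] -> 7 lines: rfoce wtpao oej xzvfq lpdc oom xgt
Hunk 3: at line 1 remove [oej,xzvfq,lpdc] add [jvhfq] -> 5 lines: rfoce wtpao jvhfq oom xgt
Hunk 4: at line 1 remove [wtpao,jvhfq] add [znwnv,crm,nroct] -> 6 lines: rfoce znwnv crm nroct oom xgt
Hunk 5: at line 3 remove [nroct] add [zzi,jkap,offsu] -> 8 lines: rfoce znwnv crm zzi jkap offsu oom xgt

Answer: rfoce
znwnv
crm
zzi
jkap
offsu
oom
xgt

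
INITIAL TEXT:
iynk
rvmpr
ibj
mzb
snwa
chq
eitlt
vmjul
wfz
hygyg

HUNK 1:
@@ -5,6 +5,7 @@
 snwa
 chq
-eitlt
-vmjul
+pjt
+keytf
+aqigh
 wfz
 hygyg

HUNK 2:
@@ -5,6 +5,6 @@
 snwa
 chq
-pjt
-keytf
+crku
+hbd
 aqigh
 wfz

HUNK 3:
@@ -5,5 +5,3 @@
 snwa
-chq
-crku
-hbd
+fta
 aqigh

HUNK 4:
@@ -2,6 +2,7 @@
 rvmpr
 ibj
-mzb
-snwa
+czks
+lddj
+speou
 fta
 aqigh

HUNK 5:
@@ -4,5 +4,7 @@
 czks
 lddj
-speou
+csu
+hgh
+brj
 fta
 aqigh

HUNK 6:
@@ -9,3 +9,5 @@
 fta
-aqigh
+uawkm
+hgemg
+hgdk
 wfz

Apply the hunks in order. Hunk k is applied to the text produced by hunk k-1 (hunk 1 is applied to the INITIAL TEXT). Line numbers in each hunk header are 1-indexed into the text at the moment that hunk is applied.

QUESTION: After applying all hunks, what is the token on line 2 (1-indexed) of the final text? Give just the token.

Answer: rvmpr

Derivation:
Hunk 1: at line 5 remove [eitlt,vmjul] add [pjt,keytf,aqigh] -> 11 lines: iynk rvmpr ibj mzb snwa chq pjt keytf aqigh wfz hygyg
Hunk 2: at line 5 remove [pjt,keytf] add [crku,hbd] -> 11 lines: iynk rvmpr ibj mzb snwa chq crku hbd aqigh wfz hygyg
Hunk 3: at line 5 remove [chq,crku,hbd] add [fta] -> 9 lines: iynk rvmpr ibj mzb snwa fta aqigh wfz hygyg
Hunk 4: at line 2 remove [mzb,snwa] add [czks,lddj,speou] -> 10 lines: iynk rvmpr ibj czks lddj speou fta aqigh wfz hygyg
Hunk 5: at line 4 remove [speou] add [csu,hgh,brj] -> 12 lines: iynk rvmpr ibj czks lddj csu hgh brj fta aqigh wfz hygyg
Hunk 6: at line 9 remove [aqigh] add [uawkm,hgemg,hgdk] -> 14 lines: iynk rvmpr ibj czks lddj csu hgh brj fta uawkm hgemg hgdk wfz hygyg
Final line 2: rvmpr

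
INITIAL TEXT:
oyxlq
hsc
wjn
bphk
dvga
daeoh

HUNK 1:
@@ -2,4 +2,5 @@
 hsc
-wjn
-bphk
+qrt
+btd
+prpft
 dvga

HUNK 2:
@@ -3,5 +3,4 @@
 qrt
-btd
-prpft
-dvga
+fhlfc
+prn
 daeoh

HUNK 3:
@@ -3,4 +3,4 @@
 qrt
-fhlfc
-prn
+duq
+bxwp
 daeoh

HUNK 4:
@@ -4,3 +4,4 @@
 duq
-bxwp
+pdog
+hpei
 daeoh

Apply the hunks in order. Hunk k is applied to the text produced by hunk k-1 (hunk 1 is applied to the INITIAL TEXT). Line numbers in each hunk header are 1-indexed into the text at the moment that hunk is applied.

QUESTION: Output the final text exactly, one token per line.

Hunk 1: at line 2 remove [wjn,bphk] add [qrt,btd,prpft] -> 7 lines: oyxlq hsc qrt btd prpft dvga daeoh
Hunk 2: at line 3 remove [btd,prpft,dvga] add [fhlfc,prn] -> 6 lines: oyxlq hsc qrt fhlfc prn daeoh
Hunk 3: at line 3 remove [fhlfc,prn] add [duq,bxwp] -> 6 lines: oyxlq hsc qrt duq bxwp daeoh
Hunk 4: at line 4 remove [bxwp] add [pdog,hpei] -> 7 lines: oyxlq hsc qrt duq pdog hpei daeoh

Answer: oyxlq
hsc
qrt
duq
pdog
hpei
daeoh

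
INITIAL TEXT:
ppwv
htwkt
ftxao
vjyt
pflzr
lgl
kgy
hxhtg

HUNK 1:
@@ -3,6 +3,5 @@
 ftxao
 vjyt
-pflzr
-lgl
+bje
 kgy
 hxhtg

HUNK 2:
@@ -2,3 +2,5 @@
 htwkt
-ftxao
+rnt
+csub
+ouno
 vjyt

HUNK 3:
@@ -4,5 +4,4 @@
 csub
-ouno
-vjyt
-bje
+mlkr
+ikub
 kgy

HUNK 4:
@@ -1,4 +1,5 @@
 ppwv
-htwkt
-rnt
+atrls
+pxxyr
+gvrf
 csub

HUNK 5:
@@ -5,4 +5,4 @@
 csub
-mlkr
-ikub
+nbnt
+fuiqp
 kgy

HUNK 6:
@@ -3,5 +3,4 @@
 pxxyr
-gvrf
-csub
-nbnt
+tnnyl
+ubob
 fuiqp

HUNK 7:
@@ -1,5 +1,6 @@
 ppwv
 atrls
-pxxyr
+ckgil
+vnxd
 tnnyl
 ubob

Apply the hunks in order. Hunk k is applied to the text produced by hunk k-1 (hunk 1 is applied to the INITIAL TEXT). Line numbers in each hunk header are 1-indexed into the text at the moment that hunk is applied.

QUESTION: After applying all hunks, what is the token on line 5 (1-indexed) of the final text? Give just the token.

Hunk 1: at line 3 remove [pflzr,lgl] add [bje] -> 7 lines: ppwv htwkt ftxao vjyt bje kgy hxhtg
Hunk 2: at line 2 remove [ftxao] add [rnt,csub,ouno] -> 9 lines: ppwv htwkt rnt csub ouno vjyt bje kgy hxhtg
Hunk 3: at line 4 remove [ouno,vjyt,bje] add [mlkr,ikub] -> 8 lines: ppwv htwkt rnt csub mlkr ikub kgy hxhtg
Hunk 4: at line 1 remove [htwkt,rnt] add [atrls,pxxyr,gvrf] -> 9 lines: ppwv atrls pxxyr gvrf csub mlkr ikub kgy hxhtg
Hunk 5: at line 5 remove [mlkr,ikub] add [nbnt,fuiqp] -> 9 lines: ppwv atrls pxxyr gvrf csub nbnt fuiqp kgy hxhtg
Hunk 6: at line 3 remove [gvrf,csub,nbnt] add [tnnyl,ubob] -> 8 lines: ppwv atrls pxxyr tnnyl ubob fuiqp kgy hxhtg
Hunk 7: at line 1 remove [pxxyr] add [ckgil,vnxd] -> 9 lines: ppwv atrls ckgil vnxd tnnyl ubob fuiqp kgy hxhtg
Final line 5: tnnyl

Answer: tnnyl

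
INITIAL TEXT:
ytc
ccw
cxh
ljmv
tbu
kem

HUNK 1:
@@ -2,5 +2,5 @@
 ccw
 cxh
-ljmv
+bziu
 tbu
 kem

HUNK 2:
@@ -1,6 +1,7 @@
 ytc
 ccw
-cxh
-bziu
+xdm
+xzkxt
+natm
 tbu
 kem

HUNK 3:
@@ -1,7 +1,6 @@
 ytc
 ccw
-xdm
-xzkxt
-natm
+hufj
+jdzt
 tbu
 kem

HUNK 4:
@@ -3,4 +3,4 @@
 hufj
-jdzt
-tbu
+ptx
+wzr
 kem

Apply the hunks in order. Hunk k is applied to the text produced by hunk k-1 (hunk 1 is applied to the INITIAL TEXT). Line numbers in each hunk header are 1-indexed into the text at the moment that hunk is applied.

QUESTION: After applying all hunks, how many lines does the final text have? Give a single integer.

Hunk 1: at line 2 remove [ljmv] add [bziu] -> 6 lines: ytc ccw cxh bziu tbu kem
Hunk 2: at line 1 remove [cxh,bziu] add [xdm,xzkxt,natm] -> 7 lines: ytc ccw xdm xzkxt natm tbu kem
Hunk 3: at line 1 remove [xdm,xzkxt,natm] add [hufj,jdzt] -> 6 lines: ytc ccw hufj jdzt tbu kem
Hunk 4: at line 3 remove [jdzt,tbu] add [ptx,wzr] -> 6 lines: ytc ccw hufj ptx wzr kem
Final line count: 6

Answer: 6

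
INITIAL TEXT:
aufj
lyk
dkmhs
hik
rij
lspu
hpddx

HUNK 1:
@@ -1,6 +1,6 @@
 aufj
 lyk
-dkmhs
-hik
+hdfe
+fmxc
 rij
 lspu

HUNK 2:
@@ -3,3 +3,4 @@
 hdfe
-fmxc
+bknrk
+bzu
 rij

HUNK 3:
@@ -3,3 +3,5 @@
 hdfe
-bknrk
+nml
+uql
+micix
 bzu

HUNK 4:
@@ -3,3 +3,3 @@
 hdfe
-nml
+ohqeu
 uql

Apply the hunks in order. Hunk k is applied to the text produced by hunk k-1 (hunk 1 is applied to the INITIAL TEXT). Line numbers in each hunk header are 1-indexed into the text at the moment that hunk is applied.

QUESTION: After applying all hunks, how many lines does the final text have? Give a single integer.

Hunk 1: at line 1 remove [dkmhs,hik] add [hdfe,fmxc] -> 7 lines: aufj lyk hdfe fmxc rij lspu hpddx
Hunk 2: at line 3 remove [fmxc] add [bknrk,bzu] -> 8 lines: aufj lyk hdfe bknrk bzu rij lspu hpddx
Hunk 3: at line 3 remove [bknrk] add [nml,uql,micix] -> 10 lines: aufj lyk hdfe nml uql micix bzu rij lspu hpddx
Hunk 4: at line 3 remove [nml] add [ohqeu] -> 10 lines: aufj lyk hdfe ohqeu uql micix bzu rij lspu hpddx
Final line count: 10

Answer: 10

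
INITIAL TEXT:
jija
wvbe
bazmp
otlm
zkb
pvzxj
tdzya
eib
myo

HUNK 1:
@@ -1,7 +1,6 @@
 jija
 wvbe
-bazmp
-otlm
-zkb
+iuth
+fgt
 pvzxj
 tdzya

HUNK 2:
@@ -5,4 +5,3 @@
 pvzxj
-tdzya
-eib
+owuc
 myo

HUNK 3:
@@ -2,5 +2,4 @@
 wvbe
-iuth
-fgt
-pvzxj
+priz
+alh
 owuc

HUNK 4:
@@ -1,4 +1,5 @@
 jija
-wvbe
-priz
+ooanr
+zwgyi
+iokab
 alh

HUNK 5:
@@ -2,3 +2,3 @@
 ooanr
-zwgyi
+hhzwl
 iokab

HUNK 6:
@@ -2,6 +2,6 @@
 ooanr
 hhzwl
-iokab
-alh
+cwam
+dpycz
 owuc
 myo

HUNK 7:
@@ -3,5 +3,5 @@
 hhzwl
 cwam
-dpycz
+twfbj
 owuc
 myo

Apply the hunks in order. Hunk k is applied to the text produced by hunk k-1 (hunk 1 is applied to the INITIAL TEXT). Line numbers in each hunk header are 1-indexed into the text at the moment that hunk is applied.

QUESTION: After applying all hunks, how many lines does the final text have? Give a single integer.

Answer: 7

Derivation:
Hunk 1: at line 1 remove [bazmp,otlm,zkb] add [iuth,fgt] -> 8 lines: jija wvbe iuth fgt pvzxj tdzya eib myo
Hunk 2: at line 5 remove [tdzya,eib] add [owuc] -> 7 lines: jija wvbe iuth fgt pvzxj owuc myo
Hunk 3: at line 2 remove [iuth,fgt,pvzxj] add [priz,alh] -> 6 lines: jija wvbe priz alh owuc myo
Hunk 4: at line 1 remove [wvbe,priz] add [ooanr,zwgyi,iokab] -> 7 lines: jija ooanr zwgyi iokab alh owuc myo
Hunk 5: at line 2 remove [zwgyi] add [hhzwl] -> 7 lines: jija ooanr hhzwl iokab alh owuc myo
Hunk 6: at line 2 remove [iokab,alh] add [cwam,dpycz] -> 7 lines: jija ooanr hhzwl cwam dpycz owuc myo
Hunk 7: at line 3 remove [dpycz] add [twfbj] -> 7 lines: jija ooanr hhzwl cwam twfbj owuc myo
Final line count: 7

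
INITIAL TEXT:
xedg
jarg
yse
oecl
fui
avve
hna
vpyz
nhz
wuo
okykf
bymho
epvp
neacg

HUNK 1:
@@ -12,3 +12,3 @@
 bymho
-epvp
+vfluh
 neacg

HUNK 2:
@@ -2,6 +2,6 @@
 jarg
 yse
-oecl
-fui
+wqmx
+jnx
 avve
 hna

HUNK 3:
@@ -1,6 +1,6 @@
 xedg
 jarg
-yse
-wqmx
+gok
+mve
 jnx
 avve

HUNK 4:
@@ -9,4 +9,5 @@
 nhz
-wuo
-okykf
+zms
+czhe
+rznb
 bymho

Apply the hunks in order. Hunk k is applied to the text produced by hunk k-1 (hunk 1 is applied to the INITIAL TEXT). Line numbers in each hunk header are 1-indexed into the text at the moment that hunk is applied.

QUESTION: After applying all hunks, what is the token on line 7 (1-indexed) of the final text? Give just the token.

Answer: hna

Derivation:
Hunk 1: at line 12 remove [epvp] add [vfluh] -> 14 lines: xedg jarg yse oecl fui avve hna vpyz nhz wuo okykf bymho vfluh neacg
Hunk 2: at line 2 remove [oecl,fui] add [wqmx,jnx] -> 14 lines: xedg jarg yse wqmx jnx avve hna vpyz nhz wuo okykf bymho vfluh neacg
Hunk 3: at line 1 remove [yse,wqmx] add [gok,mve] -> 14 lines: xedg jarg gok mve jnx avve hna vpyz nhz wuo okykf bymho vfluh neacg
Hunk 4: at line 9 remove [wuo,okykf] add [zms,czhe,rznb] -> 15 lines: xedg jarg gok mve jnx avve hna vpyz nhz zms czhe rznb bymho vfluh neacg
Final line 7: hna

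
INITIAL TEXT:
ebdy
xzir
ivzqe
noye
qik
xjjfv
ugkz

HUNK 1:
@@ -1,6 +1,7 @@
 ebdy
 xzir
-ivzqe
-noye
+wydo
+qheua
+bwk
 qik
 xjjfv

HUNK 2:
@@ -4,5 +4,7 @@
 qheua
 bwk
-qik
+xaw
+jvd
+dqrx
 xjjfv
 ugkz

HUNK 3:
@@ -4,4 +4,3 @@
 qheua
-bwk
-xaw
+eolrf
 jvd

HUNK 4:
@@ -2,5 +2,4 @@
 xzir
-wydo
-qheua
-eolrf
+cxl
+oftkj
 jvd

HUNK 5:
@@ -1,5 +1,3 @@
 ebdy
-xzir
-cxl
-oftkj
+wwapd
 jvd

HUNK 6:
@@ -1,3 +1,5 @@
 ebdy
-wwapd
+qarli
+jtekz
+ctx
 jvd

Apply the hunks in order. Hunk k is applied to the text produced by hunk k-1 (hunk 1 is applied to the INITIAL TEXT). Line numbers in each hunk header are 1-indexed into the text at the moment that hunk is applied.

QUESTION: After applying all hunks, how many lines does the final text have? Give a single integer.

Hunk 1: at line 1 remove [ivzqe,noye] add [wydo,qheua,bwk] -> 8 lines: ebdy xzir wydo qheua bwk qik xjjfv ugkz
Hunk 2: at line 4 remove [qik] add [xaw,jvd,dqrx] -> 10 lines: ebdy xzir wydo qheua bwk xaw jvd dqrx xjjfv ugkz
Hunk 3: at line 4 remove [bwk,xaw] add [eolrf] -> 9 lines: ebdy xzir wydo qheua eolrf jvd dqrx xjjfv ugkz
Hunk 4: at line 2 remove [wydo,qheua,eolrf] add [cxl,oftkj] -> 8 lines: ebdy xzir cxl oftkj jvd dqrx xjjfv ugkz
Hunk 5: at line 1 remove [xzir,cxl,oftkj] add [wwapd] -> 6 lines: ebdy wwapd jvd dqrx xjjfv ugkz
Hunk 6: at line 1 remove [wwapd] add [qarli,jtekz,ctx] -> 8 lines: ebdy qarli jtekz ctx jvd dqrx xjjfv ugkz
Final line count: 8

Answer: 8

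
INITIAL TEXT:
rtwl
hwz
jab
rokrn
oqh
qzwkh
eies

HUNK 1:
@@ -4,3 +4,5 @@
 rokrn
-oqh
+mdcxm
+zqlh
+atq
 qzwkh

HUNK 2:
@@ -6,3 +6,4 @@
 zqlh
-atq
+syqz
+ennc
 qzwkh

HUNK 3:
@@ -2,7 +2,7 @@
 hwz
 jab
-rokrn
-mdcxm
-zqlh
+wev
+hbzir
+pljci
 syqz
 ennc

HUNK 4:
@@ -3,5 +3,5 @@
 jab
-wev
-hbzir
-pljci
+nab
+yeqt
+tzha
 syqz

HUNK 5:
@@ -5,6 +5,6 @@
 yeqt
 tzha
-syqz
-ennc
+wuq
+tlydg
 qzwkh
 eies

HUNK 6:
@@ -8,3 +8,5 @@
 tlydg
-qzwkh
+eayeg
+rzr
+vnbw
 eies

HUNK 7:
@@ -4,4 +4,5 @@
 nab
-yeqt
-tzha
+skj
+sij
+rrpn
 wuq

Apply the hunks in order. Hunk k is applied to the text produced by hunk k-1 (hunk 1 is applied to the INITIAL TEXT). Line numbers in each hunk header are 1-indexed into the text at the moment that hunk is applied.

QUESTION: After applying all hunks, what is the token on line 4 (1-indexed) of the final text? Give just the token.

Answer: nab

Derivation:
Hunk 1: at line 4 remove [oqh] add [mdcxm,zqlh,atq] -> 9 lines: rtwl hwz jab rokrn mdcxm zqlh atq qzwkh eies
Hunk 2: at line 6 remove [atq] add [syqz,ennc] -> 10 lines: rtwl hwz jab rokrn mdcxm zqlh syqz ennc qzwkh eies
Hunk 3: at line 2 remove [rokrn,mdcxm,zqlh] add [wev,hbzir,pljci] -> 10 lines: rtwl hwz jab wev hbzir pljci syqz ennc qzwkh eies
Hunk 4: at line 3 remove [wev,hbzir,pljci] add [nab,yeqt,tzha] -> 10 lines: rtwl hwz jab nab yeqt tzha syqz ennc qzwkh eies
Hunk 5: at line 5 remove [syqz,ennc] add [wuq,tlydg] -> 10 lines: rtwl hwz jab nab yeqt tzha wuq tlydg qzwkh eies
Hunk 6: at line 8 remove [qzwkh] add [eayeg,rzr,vnbw] -> 12 lines: rtwl hwz jab nab yeqt tzha wuq tlydg eayeg rzr vnbw eies
Hunk 7: at line 4 remove [yeqt,tzha] add [skj,sij,rrpn] -> 13 lines: rtwl hwz jab nab skj sij rrpn wuq tlydg eayeg rzr vnbw eies
Final line 4: nab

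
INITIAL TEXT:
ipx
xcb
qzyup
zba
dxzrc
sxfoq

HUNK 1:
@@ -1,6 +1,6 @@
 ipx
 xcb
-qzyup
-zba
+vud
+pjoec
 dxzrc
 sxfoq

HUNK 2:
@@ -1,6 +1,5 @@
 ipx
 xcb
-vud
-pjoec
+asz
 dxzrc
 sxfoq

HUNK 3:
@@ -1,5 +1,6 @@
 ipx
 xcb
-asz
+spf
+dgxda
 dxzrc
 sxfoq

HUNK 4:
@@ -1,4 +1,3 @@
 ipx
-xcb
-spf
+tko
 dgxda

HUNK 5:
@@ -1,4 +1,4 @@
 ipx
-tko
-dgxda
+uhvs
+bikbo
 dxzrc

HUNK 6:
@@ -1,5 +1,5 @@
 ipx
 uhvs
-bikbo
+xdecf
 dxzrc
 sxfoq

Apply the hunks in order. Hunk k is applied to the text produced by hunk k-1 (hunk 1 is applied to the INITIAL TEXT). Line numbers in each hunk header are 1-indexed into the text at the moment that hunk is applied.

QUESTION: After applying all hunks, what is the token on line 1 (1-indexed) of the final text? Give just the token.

Answer: ipx

Derivation:
Hunk 1: at line 1 remove [qzyup,zba] add [vud,pjoec] -> 6 lines: ipx xcb vud pjoec dxzrc sxfoq
Hunk 2: at line 1 remove [vud,pjoec] add [asz] -> 5 lines: ipx xcb asz dxzrc sxfoq
Hunk 3: at line 1 remove [asz] add [spf,dgxda] -> 6 lines: ipx xcb spf dgxda dxzrc sxfoq
Hunk 4: at line 1 remove [xcb,spf] add [tko] -> 5 lines: ipx tko dgxda dxzrc sxfoq
Hunk 5: at line 1 remove [tko,dgxda] add [uhvs,bikbo] -> 5 lines: ipx uhvs bikbo dxzrc sxfoq
Hunk 6: at line 1 remove [bikbo] add [xdecf] -> 5 lines: ipx uhvs xdecf dxzrc sxfoq
Final line 1: ipx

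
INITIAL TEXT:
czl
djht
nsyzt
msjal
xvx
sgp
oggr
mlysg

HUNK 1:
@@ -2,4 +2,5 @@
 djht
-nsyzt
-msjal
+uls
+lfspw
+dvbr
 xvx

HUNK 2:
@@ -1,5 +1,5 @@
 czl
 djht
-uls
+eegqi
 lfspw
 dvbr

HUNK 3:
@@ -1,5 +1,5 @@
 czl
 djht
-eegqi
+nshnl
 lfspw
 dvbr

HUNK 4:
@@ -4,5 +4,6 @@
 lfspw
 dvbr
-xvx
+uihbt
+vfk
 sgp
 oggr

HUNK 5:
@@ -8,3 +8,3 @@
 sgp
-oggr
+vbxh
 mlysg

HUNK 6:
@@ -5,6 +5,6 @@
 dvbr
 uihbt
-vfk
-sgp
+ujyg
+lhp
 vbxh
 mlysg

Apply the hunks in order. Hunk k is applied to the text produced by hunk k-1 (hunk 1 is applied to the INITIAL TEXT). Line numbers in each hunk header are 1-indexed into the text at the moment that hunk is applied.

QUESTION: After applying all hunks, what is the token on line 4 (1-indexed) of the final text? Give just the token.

Answer: lfspw

Derivation:
Hunk 1: at line 2 remove [nsyzt,msjal] add [uls,lfspw,dvbr] -> 9 lines: czl djht uls lfspw dvbr xvx sgp oggr mlysg
Hunk 2: at line 1 remove [uls] add [eegqi] -> 9 lines: czl djht eegqi lfspw dvbr xvx sgp oggr mlysg
Hunk 3: at line 1 remove [eegqi] add [nshnl] -> 9 lines: czl djht nshnl lfspw dvbr xvx sgp oggr mlysg
Hunk 4: at line 4 remove [xvx] add [uihbt,vfk] -> 10 lines: czl djht nshnl lfspw dvbr uihbt vfk sgp oggr mlysg
Hunk 5: at line 8 remove [oggr] add [vbxh] -> 10 lines: czl djht nshnl lfspw dvbr uihbt vfk sgp vbxh mlysg
Hunk 6: at line 5 remove [vfk,sgp] add [ujyg,lhp] -> 10 lines: czl djht nshnl lfspw dvbr uihbt ujyg lhp vbxh mlysg
Final line 4: lfspw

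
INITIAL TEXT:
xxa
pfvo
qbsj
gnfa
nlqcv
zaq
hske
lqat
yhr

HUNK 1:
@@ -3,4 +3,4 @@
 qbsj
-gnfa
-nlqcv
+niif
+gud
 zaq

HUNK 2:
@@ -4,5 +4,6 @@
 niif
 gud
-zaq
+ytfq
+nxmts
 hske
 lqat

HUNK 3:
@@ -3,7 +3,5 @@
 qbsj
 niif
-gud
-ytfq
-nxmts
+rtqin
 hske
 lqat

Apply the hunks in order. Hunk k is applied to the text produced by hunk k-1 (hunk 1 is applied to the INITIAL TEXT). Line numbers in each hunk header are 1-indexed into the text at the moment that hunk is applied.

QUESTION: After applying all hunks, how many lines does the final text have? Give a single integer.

Answer: 8

Derivation:
Hunk 1: at line 3 remove [gnfa,nlqcv] add [niif,gud] -> 9 lines: xxa pfvo qbsj niif gud zaq hske lqat yhr
Hunk 2: at line 4 remove [zaq] add [ytfq,nxmts] -> 10 lines: xxa pfvo qbsj niif gud ytfq nxmts hske lqat yhr
Hunk 3: at line 3 remove [gud,ytfq,nxmts] add [rtqin] -> 8 lines: xxa pfvo qbsj niif rtqin hske lqat yhr
Final line count: 8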